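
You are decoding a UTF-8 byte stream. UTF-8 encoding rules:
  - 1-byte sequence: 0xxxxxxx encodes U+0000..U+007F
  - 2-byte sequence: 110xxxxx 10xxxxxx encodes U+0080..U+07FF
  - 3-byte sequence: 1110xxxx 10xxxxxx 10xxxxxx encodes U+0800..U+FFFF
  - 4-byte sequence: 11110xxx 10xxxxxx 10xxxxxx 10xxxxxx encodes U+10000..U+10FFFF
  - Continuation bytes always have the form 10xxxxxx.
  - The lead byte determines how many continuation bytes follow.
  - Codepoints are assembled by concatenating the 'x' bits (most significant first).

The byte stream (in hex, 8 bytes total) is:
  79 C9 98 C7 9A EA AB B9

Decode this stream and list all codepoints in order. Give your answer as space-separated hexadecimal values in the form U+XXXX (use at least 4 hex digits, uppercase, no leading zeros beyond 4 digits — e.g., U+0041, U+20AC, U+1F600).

Byte[0]=79: 1-byte ASCII. cp=U+0079
Byte[1]=C9: 2-byte lead, need 1 cont bytes. acc=0x9
Byte[2]=98: continuation. acc=(acc<<6)|0x18=0x258
Completed: cp=U+0258 (starts at byte 1)
Byte[3]=C7: 2-byte lead, need 1 cont bytes. acc=0x7
Byte[4]=9A: continuation. acc=(acc<<6)|0x1A=0x1DA
Completed: cp=U+01DA (starts at byte 3)
Byte[5]=EA: 3-byte lead, need 2 cont bytes. acc=0xA
Byte[6]=AB: continuation. acc=(acc<<6)|0x2B=0x2AB
Byte[7]=B9: continuation. acc=(acc<<6)|0x39=0xAAF9
Completed: cp=U+AAF9 (starts at byte 5)

Answer: U+0079 U+0258 U+01DA U+AAF9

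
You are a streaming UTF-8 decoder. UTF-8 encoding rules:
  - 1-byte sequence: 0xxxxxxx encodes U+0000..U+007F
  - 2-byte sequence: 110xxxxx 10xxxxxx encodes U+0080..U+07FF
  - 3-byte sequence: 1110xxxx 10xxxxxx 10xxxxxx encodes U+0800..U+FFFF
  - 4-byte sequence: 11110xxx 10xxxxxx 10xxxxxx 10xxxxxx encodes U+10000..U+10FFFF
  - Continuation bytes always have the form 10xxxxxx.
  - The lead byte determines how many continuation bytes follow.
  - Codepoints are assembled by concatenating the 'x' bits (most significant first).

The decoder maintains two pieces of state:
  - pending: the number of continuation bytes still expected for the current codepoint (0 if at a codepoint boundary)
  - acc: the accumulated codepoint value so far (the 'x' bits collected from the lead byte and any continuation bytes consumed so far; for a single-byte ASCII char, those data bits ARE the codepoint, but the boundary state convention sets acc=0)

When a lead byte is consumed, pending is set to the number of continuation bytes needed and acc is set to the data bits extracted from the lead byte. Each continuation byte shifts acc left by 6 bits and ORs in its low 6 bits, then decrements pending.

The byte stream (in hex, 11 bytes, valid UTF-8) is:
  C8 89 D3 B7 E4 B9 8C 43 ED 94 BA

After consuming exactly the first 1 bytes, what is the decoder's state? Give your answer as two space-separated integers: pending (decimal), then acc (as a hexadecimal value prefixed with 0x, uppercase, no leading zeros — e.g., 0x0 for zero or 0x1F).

Byte[0]=C8: 2-byte lead. pending=1, acc=0x8

Answer: 1 0x8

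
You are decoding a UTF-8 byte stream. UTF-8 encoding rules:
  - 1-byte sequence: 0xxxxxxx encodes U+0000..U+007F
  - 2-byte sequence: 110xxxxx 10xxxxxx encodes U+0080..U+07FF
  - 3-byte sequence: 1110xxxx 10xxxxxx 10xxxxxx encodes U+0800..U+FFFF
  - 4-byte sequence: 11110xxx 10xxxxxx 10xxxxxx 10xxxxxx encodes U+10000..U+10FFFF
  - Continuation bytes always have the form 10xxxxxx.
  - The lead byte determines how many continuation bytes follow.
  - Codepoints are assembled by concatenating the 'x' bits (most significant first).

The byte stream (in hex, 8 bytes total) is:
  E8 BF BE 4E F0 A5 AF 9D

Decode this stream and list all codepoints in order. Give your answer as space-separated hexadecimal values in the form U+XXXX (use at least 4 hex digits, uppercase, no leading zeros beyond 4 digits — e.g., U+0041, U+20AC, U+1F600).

Answer: U+8FFE U+004E U+25BDD

Derivation:
Byte[0]=E8: 3-byte lead, need 2 cont bytes. acc=0x8
Byte[1]=BF: continuation. acc=(acc<<6)|0x3F=0x23F
Byte[2]=BE: continuation. acc=(acc<<6)|0x3E=0x8FFE
Completed: cp=U+8FFE (starts at byte 0)
Byte[3]=4E: 1-byte ASCII. cp=U+004E
Byte[4]=F0: 4-byte lead, need 3 cont bytes. acc=0x0
Byte[5]=A5: continuation. acc=(acc<<6)|0x25=0x25
Byte[6]=AF: continuation. acc=(acc<<6)|0x2F=0x96F
Byte[7]=9D: continuation. acc=(acc<<6)|0x1D=0x25BDD
Completed: cp=U+25BDD (starts at byte 4)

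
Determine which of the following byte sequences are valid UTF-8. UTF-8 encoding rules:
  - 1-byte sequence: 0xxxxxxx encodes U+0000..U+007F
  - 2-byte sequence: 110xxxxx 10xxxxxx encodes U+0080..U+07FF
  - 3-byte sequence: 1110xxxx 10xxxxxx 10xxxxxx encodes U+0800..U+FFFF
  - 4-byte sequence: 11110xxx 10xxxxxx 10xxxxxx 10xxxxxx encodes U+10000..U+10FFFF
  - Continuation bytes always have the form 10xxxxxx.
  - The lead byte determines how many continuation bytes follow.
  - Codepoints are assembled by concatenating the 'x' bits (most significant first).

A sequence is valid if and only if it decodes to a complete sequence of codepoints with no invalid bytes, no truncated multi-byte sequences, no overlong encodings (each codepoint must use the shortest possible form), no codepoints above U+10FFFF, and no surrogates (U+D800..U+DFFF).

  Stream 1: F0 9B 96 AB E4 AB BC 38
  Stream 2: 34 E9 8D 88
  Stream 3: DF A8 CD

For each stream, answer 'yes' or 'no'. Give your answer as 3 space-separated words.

Answer: yes yes no

Derivation:
Stream 1: decodes cleanly. VALID
Stream 2: decodes cleanly. VALID
Stream 3: error at byte offset 3. INVALID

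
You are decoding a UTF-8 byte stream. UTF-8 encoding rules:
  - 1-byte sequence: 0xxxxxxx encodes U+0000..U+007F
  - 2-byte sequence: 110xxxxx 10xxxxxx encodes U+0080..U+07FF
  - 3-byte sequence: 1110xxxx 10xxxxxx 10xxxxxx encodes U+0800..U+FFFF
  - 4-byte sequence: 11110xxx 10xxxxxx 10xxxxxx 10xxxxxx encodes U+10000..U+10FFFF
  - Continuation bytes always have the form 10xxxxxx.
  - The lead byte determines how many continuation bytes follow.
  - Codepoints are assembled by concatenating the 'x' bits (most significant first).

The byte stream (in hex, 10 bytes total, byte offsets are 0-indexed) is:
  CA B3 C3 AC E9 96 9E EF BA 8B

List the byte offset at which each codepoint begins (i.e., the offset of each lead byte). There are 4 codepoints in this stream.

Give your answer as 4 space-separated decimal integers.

Answer: 0 2 4 7

Derivation:
Byte[0]=CA: 2-byte lead, need 1 cont bytes. acc=0xA
Byte[1]=B3: continuation. acc=(acc<<6)|0x33=0x2B3
Completed: cp=U+02B3 (starts at byte 0)
Byte[2]=C3: 2-byte lead, need 1 cont bytes. acc=0x3
Byte[3]=AC: continuation. acc=(acc<<6)|0x2C=0xEC
Completed: cp=U+00EC (starts at byte 2)
Byte[4]=E9: 3-byte lead, need 2 cont bytes. acc=0x9
Byte[5]=96: continuation. acc=(acc<<6)|0x16=0x256
Byte[6]=9E: continuation. acc=(acc<<6)|0x1E=0x959E
Completed: cp=U+959E (starts at byte 4)
Byte[7]=EF: 3-byte lead, need 2 cont bytes. acc=0xF
Byte[8]=BA: continuation. acc=(acc<<6)|0x3A=0x3FA
Byte[9]=8B: continuation. acc=(acc<<6)|0x0B=0xFE8B
Completed: cp=U+FE8B (starts at byte 7)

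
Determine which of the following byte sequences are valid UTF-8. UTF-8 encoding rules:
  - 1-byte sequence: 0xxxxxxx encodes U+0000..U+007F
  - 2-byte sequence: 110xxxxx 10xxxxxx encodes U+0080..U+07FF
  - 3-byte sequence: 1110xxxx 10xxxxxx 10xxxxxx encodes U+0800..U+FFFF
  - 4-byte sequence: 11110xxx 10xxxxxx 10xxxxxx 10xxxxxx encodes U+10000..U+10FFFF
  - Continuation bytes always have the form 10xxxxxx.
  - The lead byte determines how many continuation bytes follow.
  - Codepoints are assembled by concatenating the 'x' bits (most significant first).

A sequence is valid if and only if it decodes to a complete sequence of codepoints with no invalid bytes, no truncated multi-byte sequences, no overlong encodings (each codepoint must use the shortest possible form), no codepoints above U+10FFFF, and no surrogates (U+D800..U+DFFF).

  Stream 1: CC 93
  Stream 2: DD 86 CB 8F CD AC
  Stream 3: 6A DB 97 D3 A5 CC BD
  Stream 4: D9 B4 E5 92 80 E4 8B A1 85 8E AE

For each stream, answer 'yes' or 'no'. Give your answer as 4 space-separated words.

Stream 1: decodes cleanly. VALID
Stream 2: decodes cleanly. VALID
Stream 3: decodes cleanly. VALID
Stream 4: error at byte offset 8. INVALID

Answer: yes yes yes no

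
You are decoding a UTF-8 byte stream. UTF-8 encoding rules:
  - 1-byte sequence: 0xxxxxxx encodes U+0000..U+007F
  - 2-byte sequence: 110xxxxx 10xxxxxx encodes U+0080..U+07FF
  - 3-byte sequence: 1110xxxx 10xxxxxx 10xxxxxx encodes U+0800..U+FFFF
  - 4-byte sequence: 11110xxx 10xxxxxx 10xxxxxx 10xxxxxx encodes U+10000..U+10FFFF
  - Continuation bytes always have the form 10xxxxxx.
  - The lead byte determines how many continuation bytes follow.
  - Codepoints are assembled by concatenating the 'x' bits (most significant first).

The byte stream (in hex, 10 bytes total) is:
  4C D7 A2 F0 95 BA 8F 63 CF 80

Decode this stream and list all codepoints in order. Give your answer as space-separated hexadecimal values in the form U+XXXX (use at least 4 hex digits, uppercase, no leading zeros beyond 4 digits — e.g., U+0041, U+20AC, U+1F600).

Byte[0]=4C: 1-byte ASCII. cp=U+004C
Byte[1]=D7: 2-byte lead, need 1 cont bytes. acc=0x17
Byte[2]=A2: continuation. acc=(acc<<6)|0x22=0x5E2
Completed: cp=U+05E2 (starts at byte 1)
Byte[3]=F0: 4-byte lead, need 3 cont bytes. acc=0x0
Byte[4]=95: continuation. acc=(acc<<6)|0x15=0x15
Byte[5]=BA: continuation. acc=(acc<<6)|0x3A=0x57A
Byte[6]=8F: continuation. acc=(acc<<6)|0x0F=0x15E8F
Completed: cp=U+15E8F (starts at byte 3)
Byte[7]=63: 1-byte ASCII. cp=U+0063
Byte[8]=CF: 2-byte lead, need 1 cont bytes. acc=0xF
Byte[9]=80: continuation. acc=(acc<<6)|0x00=0x3C0
Completed: cp=U+03C0 (starts at byte 8)

Answer: U+004C U+05E2 U+15E8F U+0063 U+03C0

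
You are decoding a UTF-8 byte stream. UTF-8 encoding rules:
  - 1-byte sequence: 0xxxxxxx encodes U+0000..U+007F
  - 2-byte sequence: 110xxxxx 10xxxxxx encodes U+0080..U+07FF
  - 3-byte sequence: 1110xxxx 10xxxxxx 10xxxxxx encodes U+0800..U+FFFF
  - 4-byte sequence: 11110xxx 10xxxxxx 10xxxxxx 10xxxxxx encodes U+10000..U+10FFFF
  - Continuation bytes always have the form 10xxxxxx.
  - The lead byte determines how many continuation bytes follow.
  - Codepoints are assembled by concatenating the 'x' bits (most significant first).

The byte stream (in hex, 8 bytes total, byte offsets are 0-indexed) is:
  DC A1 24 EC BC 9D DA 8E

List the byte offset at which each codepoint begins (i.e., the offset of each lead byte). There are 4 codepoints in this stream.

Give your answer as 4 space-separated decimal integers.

Answer: 0 2 3 6

Derivation:
Byte[0]=DC: 2-byte lead, need 1 cont bytes. acc=0x1C
Byte[1]=A1: continuation. acc=(acc<<6)|0x21=0x721
Completed: cp=U+0721 (starts at byte 0)
Byte[2]=24: 1-byte ASCII. cp=U+0024
Byte[3]=EC: 3-byte lead, need 2 cont bytes. acc=0xC
Byte[4]=BC: continuation. acc=(acc<<6)|0x3C=0x33C
Byte[5]=9D: continuation. acc=(acc<<6)|0x1D=0xCF1D
Completed: cp=U+CF1D (starts at byte 3)
Byte[6]=DA: 2-byte lead, need 1 cont bytes. acc=0x1A
Byte[7]=8E: continuation. acc=(acc<<6)|0x0E=0x68E
Completed: cp=U+068E (starts at byte 6)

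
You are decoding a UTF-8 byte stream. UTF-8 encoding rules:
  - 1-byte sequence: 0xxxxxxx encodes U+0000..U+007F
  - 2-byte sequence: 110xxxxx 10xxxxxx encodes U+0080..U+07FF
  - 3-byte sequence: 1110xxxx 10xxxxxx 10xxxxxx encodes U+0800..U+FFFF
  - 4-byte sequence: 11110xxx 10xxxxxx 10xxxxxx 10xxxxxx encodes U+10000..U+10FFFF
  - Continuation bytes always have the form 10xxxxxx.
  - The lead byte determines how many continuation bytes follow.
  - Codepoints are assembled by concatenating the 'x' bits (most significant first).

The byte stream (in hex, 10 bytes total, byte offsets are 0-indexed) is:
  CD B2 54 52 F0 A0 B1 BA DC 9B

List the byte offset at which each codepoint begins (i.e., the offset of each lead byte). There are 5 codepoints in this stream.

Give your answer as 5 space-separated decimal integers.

Answer: 0 2 3 4 8

Derivation:
Byte[0]=CD: 2-byte lead, need 1 cont bytes. acc=0xD
Byte[1]=B2: continuation. acc=(acc<<6)|0x32=0x372
Completed: cp=U+0372 (starts at byte 0)
Byte[2]=54: 1-byte ASCII. cp=U+0054
Byte[3]=52: 1-byte ASCII. cp=U+0052
Byte[4]=F0: 4-byte lead, need 3 cont bytes. acc=0x0
Byte[5]=A0: continuation. acc=(acc<<6)|0x20=0x20
Byte[6]=B1: continuation. acc=(acc<<6)|0x31=0x831
Byte[7]=BA: continuation. acc=(acc<<6)|0x3A=0x20C7A
Completed: cp=U+20C7A (starts at byte 4)
Byte[8]=DC: 2-byte lead, need 1 cont bytes. acc=0x1C
Byte[9]=9B: continuation. acc=(acc<<6)|0x1B=0x71B
Completed: cp=U+071B (starts at byte 8)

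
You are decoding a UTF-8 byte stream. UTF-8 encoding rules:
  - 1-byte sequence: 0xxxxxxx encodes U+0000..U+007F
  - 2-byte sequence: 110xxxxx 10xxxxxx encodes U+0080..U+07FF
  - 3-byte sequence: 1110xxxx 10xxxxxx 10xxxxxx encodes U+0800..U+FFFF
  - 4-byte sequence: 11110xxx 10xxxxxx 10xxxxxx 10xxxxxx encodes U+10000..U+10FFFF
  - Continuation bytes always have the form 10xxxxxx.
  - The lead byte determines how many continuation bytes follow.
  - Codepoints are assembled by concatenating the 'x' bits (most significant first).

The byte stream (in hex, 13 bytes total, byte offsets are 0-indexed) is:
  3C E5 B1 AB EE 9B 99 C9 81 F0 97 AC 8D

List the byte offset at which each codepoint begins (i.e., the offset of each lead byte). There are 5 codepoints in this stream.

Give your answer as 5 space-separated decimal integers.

Answer: 0 1 4 7 9

Derivation:
Byte[0]=3C: 1-byte ASCII. cp=U+003C
Byte[1]=E5: 3-byte lead, need 2 cont bytes. acc=0x5
Byte[2]=B1: continuation. acc=(acc<<6)|0x31=0x171
Byte[3]=AB: continuation. acc=(acc<<6)|0x2B=0x5C6B
Completed: cp=U+5C6B (starts at byte 1)
Byte[4]=EE: 3-byte lead, need 2 cont bytes. acc=0xE
Byte[5]=9B: continuation. acc=(acc<<6)|0x1B=0x39B
Byte[6]=99: continuation. acc=(acc<<6)|0x19=0xE6D9
Completed: cp=U+E6D9 (starts at byte 4)
Byte[7]=C9: 2-byte lead, need 1 cont bytes. acc=0x9
Byte[8]=81: continuation. acc=(acc<<6)|0x01=0x241
Completed: cp=U+0241 (starts at byte 7)
Byte[9]=F0: 4-byte lead, need 3 cont bytes. acc=0x0
Byte[10]=97: continuation. acc=(acc<<6)|0x17=0x17
Byte[11]=AC: continuation. acc=(acc<<6)|0x2C=0x5EC
Byte[12]=8D: continuation. acc=(acc<<6)|0x0D=0x17B0D
Completed: cp=U+17B0D (starts at byte 9)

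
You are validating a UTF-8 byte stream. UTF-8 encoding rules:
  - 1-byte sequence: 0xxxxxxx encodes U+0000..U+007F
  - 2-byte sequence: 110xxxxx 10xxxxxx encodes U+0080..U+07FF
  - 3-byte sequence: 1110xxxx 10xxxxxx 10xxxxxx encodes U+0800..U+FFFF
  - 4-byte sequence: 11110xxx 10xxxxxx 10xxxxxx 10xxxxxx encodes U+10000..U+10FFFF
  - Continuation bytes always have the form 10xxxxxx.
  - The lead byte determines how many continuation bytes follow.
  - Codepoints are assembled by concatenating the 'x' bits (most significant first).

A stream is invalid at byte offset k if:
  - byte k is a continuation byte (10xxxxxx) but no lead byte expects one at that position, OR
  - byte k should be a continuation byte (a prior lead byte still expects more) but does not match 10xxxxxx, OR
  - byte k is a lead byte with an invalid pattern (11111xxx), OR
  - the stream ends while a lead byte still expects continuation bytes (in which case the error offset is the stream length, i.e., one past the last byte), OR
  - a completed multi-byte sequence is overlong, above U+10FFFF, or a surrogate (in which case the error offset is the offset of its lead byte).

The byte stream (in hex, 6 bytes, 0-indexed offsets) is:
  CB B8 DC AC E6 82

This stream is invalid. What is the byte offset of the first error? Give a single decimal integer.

Byte[0]=CB: 2-byte lead, need 1 cont bytes. acc=0xB
Byte[1]=B8: continuation. acc=(acc<<6)|0x38=0x2F8
Completed: cp=U+02F8 (starts at byte 0)
Byte[2]=DC: 2-byte lead, need 1 cont bytes. acc=0x1C
Byte[3]=AC: continuation. acc=(acc<<6)|0x2C=0x72C
Completed: cp=U+072C (starts at byte 2)
Byte[4]=E6: 3-byte lead, need 2 cont bytes. acc=0x6
Byte[5]=82: continuation. acc=(acc<<6)|0x02=0x182
Byte[6]: stream ended, expected continuation. INVALID

Answer: 6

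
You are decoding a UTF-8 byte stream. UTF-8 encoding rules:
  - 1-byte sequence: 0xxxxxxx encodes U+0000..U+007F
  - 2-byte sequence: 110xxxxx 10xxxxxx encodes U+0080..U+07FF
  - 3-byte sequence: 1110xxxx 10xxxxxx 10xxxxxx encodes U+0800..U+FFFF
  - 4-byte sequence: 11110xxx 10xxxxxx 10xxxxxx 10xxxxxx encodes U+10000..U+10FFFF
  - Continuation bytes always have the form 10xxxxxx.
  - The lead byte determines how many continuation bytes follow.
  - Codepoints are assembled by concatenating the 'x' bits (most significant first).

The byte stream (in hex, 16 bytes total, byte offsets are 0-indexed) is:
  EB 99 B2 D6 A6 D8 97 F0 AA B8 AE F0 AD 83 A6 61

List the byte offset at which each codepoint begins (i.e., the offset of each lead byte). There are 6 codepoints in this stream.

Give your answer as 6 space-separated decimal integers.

Byte[0]=EB: 3-byte lead, need 2 cont bytes. acc=0xB
Byte[1]=99: continuation. acc=(acc<<6)|0x19=0x2D9
Byte[2]=B2: continuation. acc=(acc<<6)|0x32=0xB672
Completed: cp=U+B672 (starts at byte 0)
Byte[3]=D6: 2-byte lead, need 1 cont bytes. acc=0x16
Byte[4]=A6: continuation. acc=(acc<<6)|0x26=0x5A6
Completed: cp=U+05A6 (starts at byte 3)
Byte[5]=D8: 2-byte lead, need 1 cont bytes. acc=0x18
Byte[6]=97: continuation. acc=(acc<<6)|0x17=0x617
Completed: cp=U+0617 (starts at byte 5)
Byte[7]=F0: 4-byte lead, need 3 cont bytes. acc=0x0
Byte[8]=AA: continuation. acc=(acc<<6)|0x2A=0x2A
Byte[9]=B8: continuation. acc=(acc<<6)|0x38=0xAB8
Byte[10]=AE: continuation. acc=(acc<<6)|0x2E=0x2AE2E
Completed: cp=U+2AE2E (starts at byte 7)
Byte[11]=F0: 4-byte lead, need 3 cont bytes. acc=0x0
Byte[12]=AD: continuation. acc=(acc<<6)|0x2D=0x2D
Byte[13]=83: continuation. acc=(acc<<6)|0x03=0xB43
Byte[14]=A6: continuation. acc=(acc<<6)|0x26=0x2D0E6
Completed: cp=U+2D0E6 (starts at byte 11)
Byte[15]=61: 1-byte ASCII. cp=U+0061

Answer: 0 3 5 7 11 15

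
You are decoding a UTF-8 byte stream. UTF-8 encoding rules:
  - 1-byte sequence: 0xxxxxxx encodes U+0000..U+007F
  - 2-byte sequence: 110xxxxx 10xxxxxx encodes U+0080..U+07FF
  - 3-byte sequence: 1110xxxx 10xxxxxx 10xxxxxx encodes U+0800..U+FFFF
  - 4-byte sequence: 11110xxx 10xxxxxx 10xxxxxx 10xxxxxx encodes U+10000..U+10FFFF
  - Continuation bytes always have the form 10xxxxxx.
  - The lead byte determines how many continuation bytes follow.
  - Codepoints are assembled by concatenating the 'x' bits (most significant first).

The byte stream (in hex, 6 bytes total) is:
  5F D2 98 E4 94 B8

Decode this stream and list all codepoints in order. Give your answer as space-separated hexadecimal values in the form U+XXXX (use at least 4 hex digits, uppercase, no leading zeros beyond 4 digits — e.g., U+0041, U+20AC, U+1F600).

Byte[0]=5F: 1-byte ASCII. cp=U+005F
Byte[1]=D2: 2-byte lead, need 1 cont bytes. acc=0x12
Byte[2]=98: continuation. acc=(acc<<6)|0x18=0x498
Completed: cp=U+0498 (starts at byte 1)
Byte[3]=E4: 3-byte lead, need 2 cont bytes. acc=0x4
Byte[4]=94: continuation. acc=(acc<<6)|0x14=0x114
Byte[5]=B8: continuation. acc=(acc<<6)|0x38=0x4538
Completed: cp=U+4538 (starts at byte 3)

Answer: U+005F U+0498 U+4538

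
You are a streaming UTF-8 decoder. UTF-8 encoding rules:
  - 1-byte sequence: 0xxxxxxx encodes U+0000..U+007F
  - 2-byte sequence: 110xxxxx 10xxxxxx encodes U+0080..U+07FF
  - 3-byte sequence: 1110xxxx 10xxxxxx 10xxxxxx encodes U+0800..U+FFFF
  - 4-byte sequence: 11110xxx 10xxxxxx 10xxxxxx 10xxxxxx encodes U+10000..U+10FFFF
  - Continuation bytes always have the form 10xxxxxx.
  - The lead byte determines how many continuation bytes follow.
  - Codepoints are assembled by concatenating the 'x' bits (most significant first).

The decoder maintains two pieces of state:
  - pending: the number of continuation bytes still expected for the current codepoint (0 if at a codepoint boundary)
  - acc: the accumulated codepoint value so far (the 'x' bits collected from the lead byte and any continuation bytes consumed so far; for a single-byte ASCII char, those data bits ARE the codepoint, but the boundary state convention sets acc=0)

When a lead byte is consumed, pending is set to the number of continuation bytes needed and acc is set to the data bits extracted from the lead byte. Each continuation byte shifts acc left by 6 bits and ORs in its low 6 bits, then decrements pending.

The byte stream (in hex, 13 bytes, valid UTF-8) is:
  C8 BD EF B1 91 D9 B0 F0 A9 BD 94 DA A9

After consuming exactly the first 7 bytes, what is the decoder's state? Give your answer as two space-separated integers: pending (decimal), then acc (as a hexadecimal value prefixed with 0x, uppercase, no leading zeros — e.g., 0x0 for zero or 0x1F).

Answer: 0 0x670

Derivation:
Byte[0]=C8: 2-byte lead. pending=1, acc=0x8
Byte[1]=BD: continuation. acc=(acc<<6)|0x3D=0x23D, pending=0
Byte[2]=EF: 3-byte lead. pending=2, acc=0xF
Byte[3]=B1: continuation. acc=(acc<<6)|0x31=0x3F1, pending=1
Byte[4]=91: continuation. acc=(acc<<6)|0x11=0xFC51, pending=0
Byte[5]=D9: 2-byte lead. pending=1, acc=0x19
Byte[6]=B0: continuation. acc=(acc<<6)|0x30=0x670, pending=0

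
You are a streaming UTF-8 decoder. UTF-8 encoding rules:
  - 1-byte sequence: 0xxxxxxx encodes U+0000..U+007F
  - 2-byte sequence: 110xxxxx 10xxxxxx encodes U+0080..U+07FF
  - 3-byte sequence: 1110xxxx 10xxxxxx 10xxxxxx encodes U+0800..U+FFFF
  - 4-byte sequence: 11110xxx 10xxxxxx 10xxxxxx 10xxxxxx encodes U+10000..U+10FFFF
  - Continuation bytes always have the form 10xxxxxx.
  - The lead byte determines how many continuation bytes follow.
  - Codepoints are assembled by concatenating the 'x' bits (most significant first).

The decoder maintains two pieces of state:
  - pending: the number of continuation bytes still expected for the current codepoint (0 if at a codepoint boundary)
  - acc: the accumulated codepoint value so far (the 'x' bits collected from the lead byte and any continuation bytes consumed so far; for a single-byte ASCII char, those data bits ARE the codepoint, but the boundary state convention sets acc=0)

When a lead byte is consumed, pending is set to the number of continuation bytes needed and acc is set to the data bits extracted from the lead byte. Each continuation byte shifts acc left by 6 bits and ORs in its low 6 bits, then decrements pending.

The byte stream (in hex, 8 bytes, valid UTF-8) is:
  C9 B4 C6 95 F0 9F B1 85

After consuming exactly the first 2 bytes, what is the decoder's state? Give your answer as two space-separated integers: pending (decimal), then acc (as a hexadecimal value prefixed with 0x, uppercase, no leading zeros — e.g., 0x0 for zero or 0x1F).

Answer: 0 0x274

Derivation:
Byte[0]=C9: 2-byte lead. pending=1, acc=0x9
Byte[1]=B4: continuation. acc=(acc<<6)|0x34=0x274, pending=0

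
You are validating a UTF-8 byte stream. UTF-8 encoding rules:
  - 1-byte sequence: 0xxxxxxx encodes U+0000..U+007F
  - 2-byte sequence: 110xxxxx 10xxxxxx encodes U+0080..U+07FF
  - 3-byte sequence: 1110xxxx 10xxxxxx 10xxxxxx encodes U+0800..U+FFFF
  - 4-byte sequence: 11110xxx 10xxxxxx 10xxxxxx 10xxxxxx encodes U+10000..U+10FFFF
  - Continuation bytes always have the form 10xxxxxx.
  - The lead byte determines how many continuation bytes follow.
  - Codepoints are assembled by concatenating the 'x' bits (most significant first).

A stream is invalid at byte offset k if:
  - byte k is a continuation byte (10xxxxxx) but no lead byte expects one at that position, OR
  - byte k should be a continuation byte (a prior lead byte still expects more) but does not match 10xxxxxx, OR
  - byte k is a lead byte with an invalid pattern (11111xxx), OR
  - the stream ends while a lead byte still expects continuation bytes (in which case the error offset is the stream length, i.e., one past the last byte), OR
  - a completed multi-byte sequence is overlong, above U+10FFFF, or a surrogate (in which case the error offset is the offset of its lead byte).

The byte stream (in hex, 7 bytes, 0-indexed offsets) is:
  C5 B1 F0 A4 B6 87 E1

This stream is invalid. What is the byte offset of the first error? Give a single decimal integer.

Answer: 7

Derivation:
Byte[0]=C5: 2-byte lead, need 1 cont bytes. acc=0x5
Byte[1]=B1: continuation. acc=(acc<<6)|0x31=0x171
Completed: cp=U+0171 (starts at byte 0)
Byte[2]=F0: 4-byte lead, need 3 cont bytes. acc=0x0
Byte[3]=A4: continuation. acc=(acc<<6)|0x24=0x24
Byte[4]=B6: continuation. acc=(acc<<6)|0x36=0x936
Byte[5]=87: continuation. acc=(acc<<6)|0x07=0x24D87
Completed: cp=U+24D87 (starts at byte 2)
Byte[6]=E1: 3-byte lead, need 2 cont bytes. acc=0x1
Byte[7]: stream ended, expected continuation. INVALID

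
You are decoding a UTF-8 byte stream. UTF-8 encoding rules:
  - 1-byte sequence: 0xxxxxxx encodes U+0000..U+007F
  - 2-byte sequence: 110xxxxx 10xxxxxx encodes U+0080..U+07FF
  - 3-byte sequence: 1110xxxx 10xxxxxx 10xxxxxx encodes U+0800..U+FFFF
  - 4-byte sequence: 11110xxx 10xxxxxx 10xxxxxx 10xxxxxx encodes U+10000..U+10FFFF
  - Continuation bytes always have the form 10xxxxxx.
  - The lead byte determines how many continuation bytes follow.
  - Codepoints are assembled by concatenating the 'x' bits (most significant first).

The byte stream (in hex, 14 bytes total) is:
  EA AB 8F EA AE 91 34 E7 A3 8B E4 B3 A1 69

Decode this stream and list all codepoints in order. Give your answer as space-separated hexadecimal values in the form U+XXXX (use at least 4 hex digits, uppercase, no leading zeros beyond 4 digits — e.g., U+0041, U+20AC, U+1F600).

Answer: U+AACF U+AB91 U+0034 U+78CB U+4CE1 U+0069

Derivation:
Byte[0]=EA: 3-byte lead, need 2 cont bytes. acc=0xA
Byte[1]=AB: continuation. acc=(acc<<6)|0x2B=0x2AB
Byte[2]=8F: continuation. acc=(acc<<6)|0x0F=0xAACF
Completed: cp=U+AACF (starts at byte 0)
Byte[3]=EA: 3-byte lead, need 2 cont bytes. acc=0xA
Byte[4]=AE: continuation. acc=(acc<<6)|0x2E=0x2AE
Byte[5]=91: continuation. acc=(acc<<6)|0x11=0xAB91
Completed: cp=U+AB91 (starts at byte 3)
Byte[6]=34: 1-byte ASCII. cp=U+0034
Byte[7]=E7: 3-byte lead, need 2 cont bytes. acc=0x7
Byte[8]=A3: continuation. acc=(acc<<6)|0x23=0x1E3
Byte[9]=8B: continuation. acc=(acc<<6)|0x0B=0x78CB
Completed: cp=U+78CB (starts at byte 7)
Byte[10]=E4: 3-byte lead, need 2 cont bytes. acc=0x4
Byte[11]=B3: continuation. acc=(acc<<6)|0x33=0x133
Byte[12]=A1: continuation. acc=(acc<<6)|0x21=0x4CE1
Completed: cp=U+4CE1 (starts at byte 10)
Byte[13]=69: 1-byte ASCII. cp=U+0069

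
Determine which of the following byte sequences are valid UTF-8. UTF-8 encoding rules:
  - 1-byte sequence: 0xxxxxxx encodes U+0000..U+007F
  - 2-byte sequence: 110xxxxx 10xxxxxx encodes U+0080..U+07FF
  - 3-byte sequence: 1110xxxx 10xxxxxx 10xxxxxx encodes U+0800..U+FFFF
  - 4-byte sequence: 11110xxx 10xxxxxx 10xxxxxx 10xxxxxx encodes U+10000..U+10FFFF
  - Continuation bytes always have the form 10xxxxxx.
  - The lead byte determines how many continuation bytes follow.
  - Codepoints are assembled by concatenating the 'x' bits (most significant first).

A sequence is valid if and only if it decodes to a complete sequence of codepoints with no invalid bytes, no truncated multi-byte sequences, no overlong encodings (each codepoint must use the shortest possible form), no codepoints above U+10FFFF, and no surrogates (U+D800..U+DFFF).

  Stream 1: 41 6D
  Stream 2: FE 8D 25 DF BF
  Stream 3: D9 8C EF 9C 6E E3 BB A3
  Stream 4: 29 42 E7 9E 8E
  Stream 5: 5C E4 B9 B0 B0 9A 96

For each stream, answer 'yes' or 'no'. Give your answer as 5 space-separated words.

Stream 1: decodes cleanly. VALID
Stream 2: error at byte offset 0. INVALID
Stream 3: error at byte offset 4. INVALID
Stream 4: decodes cleanly. VALID
Stream 5: error at byte offset 4. INVALID

Answer: yes no no yes no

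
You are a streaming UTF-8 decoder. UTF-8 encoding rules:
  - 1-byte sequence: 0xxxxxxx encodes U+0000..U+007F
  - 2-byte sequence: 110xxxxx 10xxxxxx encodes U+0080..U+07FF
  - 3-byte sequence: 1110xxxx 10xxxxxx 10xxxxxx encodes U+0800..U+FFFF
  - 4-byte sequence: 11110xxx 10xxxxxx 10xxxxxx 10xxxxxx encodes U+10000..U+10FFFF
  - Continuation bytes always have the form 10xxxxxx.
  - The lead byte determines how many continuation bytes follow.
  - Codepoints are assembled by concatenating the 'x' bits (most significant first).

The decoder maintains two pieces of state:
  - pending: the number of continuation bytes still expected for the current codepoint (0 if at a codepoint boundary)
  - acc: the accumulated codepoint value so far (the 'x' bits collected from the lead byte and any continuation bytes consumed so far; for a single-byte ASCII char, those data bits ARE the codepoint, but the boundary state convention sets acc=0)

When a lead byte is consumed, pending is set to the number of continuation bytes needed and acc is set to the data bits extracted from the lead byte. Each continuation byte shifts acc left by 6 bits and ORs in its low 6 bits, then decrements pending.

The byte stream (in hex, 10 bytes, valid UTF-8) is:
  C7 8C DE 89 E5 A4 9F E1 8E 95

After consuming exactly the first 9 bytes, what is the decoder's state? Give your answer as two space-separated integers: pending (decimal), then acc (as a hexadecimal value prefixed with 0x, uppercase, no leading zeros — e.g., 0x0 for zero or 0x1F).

Byte[0]=C7: 2-byte lead. pending=1, acc=0x7
Byte[1]=8C: continuation. acc=(acc<<6)|0x0C=0x1CC, pending=0
Byte[2]=DE: 2-byte lead. pending=1, acc=0x1E
Byte[3]=89: continuation. acc=(acc<<6)|0x09=0x789, pending=0
Byte[4]=E5: 3-byte lead. pending=2, acc=0x5
Byte[5]=A4: continuation. acc=(acc<<6)|0x24=0x164, pending=1
Byte[6]=9F: continuation. acc=(acc<<6)|0x1F=0x591F, pending=0
Byte[7]=E1: 3-byte lead. pending=2, acc=0x1
Byte[8]=8E: continuation. acc=(acc<<6)|0x0E=0x4E, pending=1

Answer: 1 0x4E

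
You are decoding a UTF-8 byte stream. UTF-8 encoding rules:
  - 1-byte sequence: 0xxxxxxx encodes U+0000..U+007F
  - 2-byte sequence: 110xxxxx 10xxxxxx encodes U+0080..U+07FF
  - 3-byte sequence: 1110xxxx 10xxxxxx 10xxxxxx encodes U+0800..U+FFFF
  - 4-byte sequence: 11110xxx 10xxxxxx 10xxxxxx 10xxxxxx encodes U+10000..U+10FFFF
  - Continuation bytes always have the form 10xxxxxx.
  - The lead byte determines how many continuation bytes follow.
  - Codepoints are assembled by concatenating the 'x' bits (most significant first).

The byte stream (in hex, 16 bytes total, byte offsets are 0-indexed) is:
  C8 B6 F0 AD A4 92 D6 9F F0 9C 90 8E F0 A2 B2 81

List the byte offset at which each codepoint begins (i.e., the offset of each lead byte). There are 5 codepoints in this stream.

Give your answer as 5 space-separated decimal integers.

Byte[0]=C8: 2-byte lead, need 1 cont bytes. acc=0x8
Byte[1]=B6: continuation. acc=(acc<<6)|0x36=0x236
Completed: cp=U+0236 (starts at byte 0)
Byte[2]=F0: 4-byte lead, need 3 cont bytes. acc=0x0
Byte[3]=AD: continuation. acc=(acc<<6)|0x2D=0x2D
Byte[4]=A4: continuation. acc=(acc<<6)|0x24=0xB64
Byte[5]=92: continuation. acc=(acc<<6)|0x12=0x2D912
Completed: cp=U+2D912 (starts at byte 2)
Byte[6]=D6: 2-byte lead, need 1 cont bytes. acc=0x16
Byte[7]=9F: continuation. acc=(acc<<6)|0x1F=0x59F
Completed: cp=U+059F (starts at byte 6)
Byte[8]=F0: 4-byte lead, need 3 cont bytes. acc=0x0
Byte[9]=9C: continuation. acc=(acc<<6)|0x1C=0x1C
Byte[10]=90: continuation. acc=(acc<<6)|0x10=0x710
Byte[11]=8E: continuation. acc=(acc<<6)|0x0E=0x1C40E
Completed: cp=U+1C40E (starts at byte 8)
Byte[12]=F0: 4-byte lead, need 3 cont bytes. acc=0x0
Byte[13]=A2: continuation. acc=(acc<<6)|0x22=0x22
Byte[14]=B2: continuation. acc=(acc<<6)|0x32=0x8B2
Byte[15]=81: continuation. acc=(acc<<6)|0x01=0x22C81
Completed: cp=U+22C81 (starts at byte 12)

Answer: 0 2 6 8 12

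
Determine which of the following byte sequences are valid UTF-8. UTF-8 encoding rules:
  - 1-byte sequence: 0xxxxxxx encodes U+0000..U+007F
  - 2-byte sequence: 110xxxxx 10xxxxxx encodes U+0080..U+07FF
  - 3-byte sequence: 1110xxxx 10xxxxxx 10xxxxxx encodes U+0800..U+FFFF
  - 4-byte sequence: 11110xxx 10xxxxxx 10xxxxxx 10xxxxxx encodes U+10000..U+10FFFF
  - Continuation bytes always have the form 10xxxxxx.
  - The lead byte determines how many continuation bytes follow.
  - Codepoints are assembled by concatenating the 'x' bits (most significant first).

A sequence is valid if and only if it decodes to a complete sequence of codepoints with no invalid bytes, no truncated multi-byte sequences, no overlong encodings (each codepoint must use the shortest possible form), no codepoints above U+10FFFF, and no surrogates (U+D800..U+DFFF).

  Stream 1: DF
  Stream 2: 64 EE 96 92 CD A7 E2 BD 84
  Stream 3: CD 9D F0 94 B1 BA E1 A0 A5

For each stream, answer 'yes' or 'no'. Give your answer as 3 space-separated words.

Answer: no yes yes

Derivation:
Stream 1: error at byte offset 1. INVALID
Stream 2: decodes cleanly. VALID
Stream 3: decodes cleanly. VALID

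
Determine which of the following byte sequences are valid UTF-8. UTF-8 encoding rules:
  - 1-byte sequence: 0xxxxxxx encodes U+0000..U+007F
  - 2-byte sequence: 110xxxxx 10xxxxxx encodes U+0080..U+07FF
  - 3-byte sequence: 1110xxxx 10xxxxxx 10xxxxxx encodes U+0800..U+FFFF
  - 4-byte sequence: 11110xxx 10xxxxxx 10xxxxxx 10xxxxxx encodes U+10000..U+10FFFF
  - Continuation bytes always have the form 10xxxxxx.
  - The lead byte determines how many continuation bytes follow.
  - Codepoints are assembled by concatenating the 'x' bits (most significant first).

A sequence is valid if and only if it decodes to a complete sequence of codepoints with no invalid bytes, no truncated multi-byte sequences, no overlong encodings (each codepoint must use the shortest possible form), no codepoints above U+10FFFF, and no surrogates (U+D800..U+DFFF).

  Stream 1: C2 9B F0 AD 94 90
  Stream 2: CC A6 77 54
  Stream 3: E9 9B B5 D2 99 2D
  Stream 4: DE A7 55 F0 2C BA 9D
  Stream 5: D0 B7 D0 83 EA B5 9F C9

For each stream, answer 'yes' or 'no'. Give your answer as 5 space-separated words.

Stream 1: decodes cleanly. VALID
Stream 2: decodes cleanly. VALID
Stream 3: decodes cleanly. VALID
Stream 4: error at byte offset 4. INVALID
Stream 5: error at byte offset 8. INVALID

Answer: yes yes yes no no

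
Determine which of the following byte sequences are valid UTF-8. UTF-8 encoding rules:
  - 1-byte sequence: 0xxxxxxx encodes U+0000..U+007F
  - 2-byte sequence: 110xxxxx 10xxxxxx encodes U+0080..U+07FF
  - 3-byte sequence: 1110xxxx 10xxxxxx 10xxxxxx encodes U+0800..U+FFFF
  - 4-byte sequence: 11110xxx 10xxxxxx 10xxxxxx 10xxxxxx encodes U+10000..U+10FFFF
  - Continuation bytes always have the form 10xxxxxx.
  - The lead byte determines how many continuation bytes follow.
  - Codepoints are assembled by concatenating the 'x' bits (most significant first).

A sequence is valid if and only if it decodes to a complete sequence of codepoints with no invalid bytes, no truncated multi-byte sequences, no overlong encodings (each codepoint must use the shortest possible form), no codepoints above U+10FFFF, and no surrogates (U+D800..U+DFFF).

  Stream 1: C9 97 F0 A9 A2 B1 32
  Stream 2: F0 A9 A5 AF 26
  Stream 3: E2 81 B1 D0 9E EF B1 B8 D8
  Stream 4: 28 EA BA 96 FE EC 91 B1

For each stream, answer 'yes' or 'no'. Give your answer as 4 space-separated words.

Answer: yes yes no no

Derivation:
Stream 1: decodes cleanly. VALID
Stream 2: decodes cleanly. VALID
Stream 3: error at byte offset 9. INVALID
Stream 4: error at byte offset 4. INVALID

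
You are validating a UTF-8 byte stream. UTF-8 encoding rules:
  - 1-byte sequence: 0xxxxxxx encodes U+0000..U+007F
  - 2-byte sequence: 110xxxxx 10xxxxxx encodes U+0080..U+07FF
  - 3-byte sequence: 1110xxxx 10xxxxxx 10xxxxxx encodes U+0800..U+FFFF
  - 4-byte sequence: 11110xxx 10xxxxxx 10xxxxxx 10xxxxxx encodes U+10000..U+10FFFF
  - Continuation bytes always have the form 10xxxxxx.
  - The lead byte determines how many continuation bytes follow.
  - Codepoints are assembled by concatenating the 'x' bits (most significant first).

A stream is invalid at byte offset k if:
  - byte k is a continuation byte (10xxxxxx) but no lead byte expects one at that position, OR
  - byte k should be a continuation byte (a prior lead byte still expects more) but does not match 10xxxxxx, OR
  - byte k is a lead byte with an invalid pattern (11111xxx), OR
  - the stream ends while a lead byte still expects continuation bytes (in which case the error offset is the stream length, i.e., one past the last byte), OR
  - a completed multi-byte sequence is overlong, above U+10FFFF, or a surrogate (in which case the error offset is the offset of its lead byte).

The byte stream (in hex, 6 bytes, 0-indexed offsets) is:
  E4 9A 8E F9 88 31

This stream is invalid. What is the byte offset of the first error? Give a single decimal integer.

Answer: 3

Derivation:
Byte[0]=E4: 3-byte lead, need 2 cont bytes. acc=0x4
Byte[1]=9A: continuation. acc=(acc<<6)|0x1A=0x11A
Byte[2]=8E: continuation. acc=(acc<<6)|0x0E=0x468E
Completed: cp=U+468E (starts at byte 0)
Byte[3]=F9: INVALID lead byte (not 0xxx/110x/1110/11110)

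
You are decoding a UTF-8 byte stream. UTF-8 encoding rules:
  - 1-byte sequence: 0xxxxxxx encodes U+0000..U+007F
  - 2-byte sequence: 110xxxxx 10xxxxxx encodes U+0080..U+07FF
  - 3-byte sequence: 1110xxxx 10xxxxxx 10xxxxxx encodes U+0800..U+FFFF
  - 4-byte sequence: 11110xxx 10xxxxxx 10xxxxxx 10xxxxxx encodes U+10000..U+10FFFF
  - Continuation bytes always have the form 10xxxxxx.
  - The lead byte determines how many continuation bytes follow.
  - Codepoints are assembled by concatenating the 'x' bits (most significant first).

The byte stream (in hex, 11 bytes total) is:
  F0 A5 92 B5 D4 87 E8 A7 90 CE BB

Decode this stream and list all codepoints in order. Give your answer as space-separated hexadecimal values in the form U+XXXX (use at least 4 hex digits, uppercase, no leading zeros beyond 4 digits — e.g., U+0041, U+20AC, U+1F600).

Answer: U+254B5 U+0507 U+89D0 U+03BB

Derivation:
Byte[0]=F0: 4-byte lead, need 3 cont bytes. acc=0x0
Byte[1]=A5: continuation. acc=(acc<<6)|0x25=0x25
Byte[2]=92: continuation. acc=(acc<<6)|0x12=0x952
Byte[3]=B5: continuation. acc=(acc<<6)|0x35=0x254B5
Completed: cp=U+254B5 (starts at byte 0)
Byte[4]=D4: 2-byte lead, need 1 cont bytes. acc=0x14
Byte[5]=87: continuation. acc=(acc<<6)|0x07=0x507
Completed: cp=U+0507 (starts at byte 4)
Byte[6]=E8: 3-byte lead, need 2 cont bytes. acc=0x8
Byte[7]=A7: continuation. acc=(acc<<6)|0x27=0x227
Byte[8]=90: continuation. acc=(acc<<6)|0x10=0x89D0
Completed: cp=U+89D0 (starts at byte 6)
Byte[9]=CE: 2-byte lead, need 1 cont bytes. acc=0xE
Byte[10]=BB: continuation. acc=(acc<<6)|0x3B=0x3BB
Completed: cp=U+03BB (starts at byte 9)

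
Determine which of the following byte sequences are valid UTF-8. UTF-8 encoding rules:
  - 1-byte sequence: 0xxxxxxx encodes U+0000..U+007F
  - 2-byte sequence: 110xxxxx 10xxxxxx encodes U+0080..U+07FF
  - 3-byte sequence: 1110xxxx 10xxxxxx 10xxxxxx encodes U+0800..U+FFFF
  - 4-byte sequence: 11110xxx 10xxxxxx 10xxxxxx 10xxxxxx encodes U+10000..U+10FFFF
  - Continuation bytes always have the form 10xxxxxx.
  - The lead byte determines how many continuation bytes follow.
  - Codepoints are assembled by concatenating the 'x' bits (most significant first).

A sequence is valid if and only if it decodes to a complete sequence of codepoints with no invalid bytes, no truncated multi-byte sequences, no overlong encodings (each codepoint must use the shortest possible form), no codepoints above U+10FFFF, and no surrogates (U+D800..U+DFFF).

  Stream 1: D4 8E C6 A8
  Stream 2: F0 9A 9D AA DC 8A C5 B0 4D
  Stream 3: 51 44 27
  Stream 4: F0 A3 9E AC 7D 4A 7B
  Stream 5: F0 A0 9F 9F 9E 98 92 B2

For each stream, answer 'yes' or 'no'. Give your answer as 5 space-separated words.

Stream 1: decodes cleanly. VALID
Stream 2: decodes cleanly. VALID
Stream 3: decodes cleanly. VALID
Stream 4: decodes cleanly. VALID
Stream 5: error at byte offset 4. INVALID

Answer: yes yes yes yes no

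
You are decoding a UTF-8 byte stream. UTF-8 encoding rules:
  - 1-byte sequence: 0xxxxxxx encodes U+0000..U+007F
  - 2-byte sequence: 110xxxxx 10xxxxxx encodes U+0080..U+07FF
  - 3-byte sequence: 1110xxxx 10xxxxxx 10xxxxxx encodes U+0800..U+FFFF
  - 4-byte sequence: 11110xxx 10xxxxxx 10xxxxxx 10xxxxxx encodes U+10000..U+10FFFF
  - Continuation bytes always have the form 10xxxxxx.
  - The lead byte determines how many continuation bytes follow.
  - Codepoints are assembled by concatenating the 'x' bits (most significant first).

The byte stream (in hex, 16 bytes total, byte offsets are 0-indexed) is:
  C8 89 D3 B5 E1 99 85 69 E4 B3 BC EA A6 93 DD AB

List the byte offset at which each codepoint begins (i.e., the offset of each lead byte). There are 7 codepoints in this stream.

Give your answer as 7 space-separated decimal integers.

Answer: 0 2 4 7 8 11 14

Derivation:
Byte[0]=C8: 2-byte lead, need 1 cont bytes. acc=0x8
Byte[1]=89: continuation. acc=(acc<<6)|0x09=0x209
Completed: cp=U+0209 (starts at byte 0)
Byte[2]=D3: 2-byte lead, need 1 cont bytes. acc=0x13
Byte[3]=B5: continuation. acc=(acc<<6)|0x35=0x4F5
Completed: cp=U+04F5 (starts at byte 2)
Byte[4]=E1: 3-byte lead, need 2 cont bytes. acc=0x1
Byte[5]=99: continuation. acc=(acc<<6)|0x19=0x59
Byte[6]=85: continuation. acc=(acc<<6)|0x05=0x1645
Completed: cp=U+1645 (starts at byte 4)
Byte[7]=69: 1-byte ASCII. cp=U+0069
Byte[8]=E4: 3-byte lead, need 2 cont bytes. acc=0x4
Byte[9]=B3: continuation. acc=(acc<<6)|0x33=0x133
Byte[10]=BC: continuation. acc=(acc<<6)|0x3C=0x4CFC
Completed: cp=U+4CFC (starts at byte 8)
Byte[11]=EA: 3-byte lead, need 2 cont bytes. acc=0xA
Byte[12]=A6: continuation. acc=(acc<<6)|0x26=0x2A6
Byte[13]=93: continuation. acc=(acc<<6)|0x13=0xA993
Completed: cp=U+A993 (starts at byte 11)
Byte[14]=DD: 2-byte lead, need 1 cont bytes. acc=0x1D
Byte[15]=AB: continuation. acc=(acc<<6)|0x2B=0x76B
Completed: cp=U+076B (starts at byte 14)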